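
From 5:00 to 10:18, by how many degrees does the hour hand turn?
The hour hand moves 0.5 degrees per minute.
Time elapsed: 10:18 - 5:00 = 318 minutes
Angular displacement: 318 x 0.5 = 159 degrees

Final answer: 159 degrees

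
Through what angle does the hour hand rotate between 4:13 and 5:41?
The hour hand moves 0.5 degrees per minute.
Time elapsed: 5:41 - 4:13 = 88 minutes
Angular displacement: 88 x 0.5 = 44 degrees

Final answer: 44 degrees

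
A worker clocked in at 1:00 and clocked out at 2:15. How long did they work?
From 1:00 to 2:15:
(2 x 60 + 15) - (1 x 60 + 0) = 135 - 60 = 75 minutes
= 1 hour and 15 minutes

Final answer: 1 hour and 15 minutes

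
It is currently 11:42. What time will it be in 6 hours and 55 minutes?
Starting time: 11:42
Adding 55 minutes to 42 minutes: 42 + 55 = 97 minutes = 1 hour and 37 minutes
Adding 6 hours: 11 + 6 + 1 (carry) = 18 - 12 = 6
Final time: 6:37

Final answer: 6:37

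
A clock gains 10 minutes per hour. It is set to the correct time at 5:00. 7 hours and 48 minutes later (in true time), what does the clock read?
For every 60 true minutes, the faulty clock advances 60 + 10 = 70 minutes.
True elapsed: 7 hours and 48 minutes = 468 minutes.
Faulty clock advances: 468 x 70/60 = 546 minutes (drift: 78 minutes ahead).
Shown time: 5:00 + 546 minutes = 2:06.

Final answer: 2:06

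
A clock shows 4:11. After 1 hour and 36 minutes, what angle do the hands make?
First find the time 1 hour and 36 minutes after 4:11.
Total minutes: 4 x 60 + 11 + 1 x 60 + 36 = 347.
347 mod 720 = 347 minutes = 5:47.
Now compute the angle at 5:47:
Hour hand: 5 x 30 + 47 x 0.5 = 173.5 degrees
Minute hand: 47 x 6 = 282 degrees
Difference: |173.5 - 282| = 108.5 degrees
The angle is 108.5 degrees

Final answer: 108.5 degrees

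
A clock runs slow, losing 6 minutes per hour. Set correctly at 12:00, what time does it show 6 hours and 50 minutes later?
For every 60 true minutes, the faulty clock advances 60 - 6 = 54 minutes.
True elapsed: 6 hours and 50 minutes = 410 minutes.
Faulty clock advances: 410 x 54/60 = 369 minutes (drift: 41 minutes behind).
Shown time: 12:00 + 369 minutes = 6:09.

Final answer: 6:09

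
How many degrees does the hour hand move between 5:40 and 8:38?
The hour hand moves 0.5 degrees per minute.
Time elapsed: 8:38 - 5:40 = 178 minutes
Angular displacement: 178 x 0.5 = 89 degrees

Final answer: 89 degrees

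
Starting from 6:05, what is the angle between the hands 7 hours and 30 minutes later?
First find the time 7 hours and 30 minutes after 6:05.
Total minutes: 6 x 60 + 5 + 7 x 60 + 30 = 815.
815 mod 720 = 95 minutes = 1:35.
Now compute the angle at 1:35:
Hour hand: 1 x 30 + 35 x 0.5 = 47.5 degrees
Minute hand: 35 x 6 = 210 degrees
Difference: |47.5 - 210| = 162.5 degrees
The angle is 162.5 degrees

Final answer: 162.5 degrees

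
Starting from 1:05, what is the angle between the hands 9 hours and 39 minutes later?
First find the time 9 hours and 39 minutes after 1:05.
Total minutes: 1 x 60 + 5 + 9 x 60 + 39 = 644.
644 mod 720 = 644 minutes = 10:44.
Now compute the angle at 10:44:
Hour hand: 10 x 30 + 44 x 0.5 = 322 degrees
Minute hand: 44 x 6 = 264 degrees
Difference: |322 - 264| = 58 degrees
The angle is 58 degrees

Final answer: 58 degrees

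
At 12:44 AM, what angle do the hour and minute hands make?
Hour hand position: 0 x 30 + 44 x 0.5 = 22 degrees
Minute hand position: 44 x 6 = 264 degrees
Difference: |22 - 264| = 242 degrees
Since 242 > 180, the smaller angle is 360 - 242 = 118 degrees

Final answer: 118 degrees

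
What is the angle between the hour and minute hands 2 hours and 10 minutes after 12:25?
First find the time 2 hours and 10 minutes after 12:25.
Total minutes: 12 x 60 + 25 + 2 x 60 + 10 = 875.
875 mod 720 = 155 minutes = 2:35.
Now compute the angle at 2:35:
Hour hand: 2 x 30 + 35 x 0.5 = 77.5 degrees
Minute hand: 35 x 6 = 210 degrees
Difference: |77.5 - 210| = 132.5 degrees
The angle is 132.5 degrees

Final answer: 132.5 degrees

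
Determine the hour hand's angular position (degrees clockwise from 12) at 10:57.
The hour hand moves 30 degrees per hour and 0.5 degrees per minute.
At 10:57: (10) x 30 + 57 x 0.5 = 300 + 28.5 = 328.5 degrees

Final answer: 328.5 degrees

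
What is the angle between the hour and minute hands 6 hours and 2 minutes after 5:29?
First find the time 6 hours and 2 minutes after 5:29.
Total minutes: 5 x 60 + 29 + 6 x 60 + 2 = 691.
691 mod 720 = 691 minutes = 11:31.
Now compute the angle at 11:31:
Hour hand: 11 x 30 + 31 x 0.5 = 345.5 degrees
Minute hand: 31 x 6 = 186 degrees
Difference: |345.5 - 186| = 159.5 degrees
The angle is 159.5 degrees

Final answer: 159.5 degrees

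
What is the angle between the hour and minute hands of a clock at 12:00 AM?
Hour hand position: 0 x 30 + 0 x 0.5 = 0 degrees
Minute hand position: 0 x 6 = 0 degrees
Difference: |0 - 0| = 0 degrees
The angle between the hands is 0 degrees

Final answer: 0 degrees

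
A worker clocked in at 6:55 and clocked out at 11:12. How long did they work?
From 6:55 to 11:12:
(11 x 60 + 12) - (6 x 60 + 55) = 672 - 415 = 257 minutes
= 4 hours and 17 minutes

Final answer: 4 hours and 17 minutes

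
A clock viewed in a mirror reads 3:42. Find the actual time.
Reflection across the vertical (12-6) axis maps a hand at angle A degrees to (360 - A) degrees, which sends a reading of T minutes past 12:00 to (720 - T) minutes past 12:00.
Mirror reads 3:42 = 222 minutes past 12:00.
Actual time: (720 - 222) mod 720 = 498 minutes = 8:18.

Final answer: 8:18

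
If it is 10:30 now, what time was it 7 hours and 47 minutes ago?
Starting time: 10:30 = 630 total minutes past 12:00
Subtracting: 7 hours and 47 minutes = 467 minutes
630 - 467 = 163 minutes
= 2 hours and 43 minutes past 12:00 = 2:43

Final answer: 2:43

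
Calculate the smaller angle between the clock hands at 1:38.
Hour hand position: 1 x 30 + 38 x 0.5 = 49 degrees
Minute hand position: 38 x 6 = 228 degrees
Difference: |49 - 228| = 179 degrees
The angle between the hands is 179 degrees

Final answer: 179 degrees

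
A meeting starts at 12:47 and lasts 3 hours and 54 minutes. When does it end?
Starting time: 12:47
Adding 54 minutes to 47 minutes: 47 + 54 = 101 minutes = 1 hour and 41 minutes
Adding 3 hours: 12 + 3 + 1 (carry) = 16 - 12 = 4
Final time: 4:41

Final answer: 4:41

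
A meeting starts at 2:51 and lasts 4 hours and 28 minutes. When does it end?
Starting time: 2:51
Adding 28 minutes to 51 minutes: 51 + 28 = 79 minutes = 1 hour and 19 minutes
Adding 4 hours: 2 + 4 + 1 (carry) = 7
Final time: 7:19

Final answer: 7:19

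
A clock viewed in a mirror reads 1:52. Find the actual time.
Reflection across the vertical (12-6) axis maps a hand at angle A degrees to (360 - A) degrees, which sends a reading of T minutes past 12:00 to (720 - T) minutes past 12:00.
Mirror reads 1:52 = 112 minutes past 12:00.
Actual time: (720 - 112) mod 720 = 608 minutes = 10:08.

Final answer: 10:08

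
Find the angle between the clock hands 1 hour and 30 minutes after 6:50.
First find the time 1 hour and 30 minutes after 6:50.
Total minutes: 6 x 60 + 50 + 1 x 60 + 30 = 500.
500 mod 720 = 500 minutes = 8:20.
Now compute the angle at 8:20:
Hour hand: 8 x 30 + 20 x 0.5 = 250 degrees
Minute hand: 20 x 6 = 120 degrees
Difference: |250 - 120| = 130 degrees
The angle is 130 degrees

Final answer: 130 degrees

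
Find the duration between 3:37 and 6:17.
From 3:37 to 6:17:
(6 x 60 + 17) - (3 x 60 + 37) = 377 - 217 = 160 minutes
= 2 hours and 40 minutes

Final answer: 2 hours and 40 minutes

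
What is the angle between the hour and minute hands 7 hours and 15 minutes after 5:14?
First find the time 7 hours and 15 minutes after 5:14.
Total minutes: 5 x 60 + 14 + 7 x 60 + 15 = 749.
749 mod 720 = 29 minutes = 12:29.
Now compute the angle at 12:29:
Hour hand: 0 x 30 + 29 x 0.5 = 14.5 degrees
Minute hand: 29 x 6 = 174 degrees
Difference: |14.5 - 174| = 159.5 degrees
The angle is 159.5 degrees

Final answer: 159.5 degrees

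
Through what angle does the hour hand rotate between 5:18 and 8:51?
The hour hand moves 0.5 degrees per minute.
Time elapsed: 8:51 - 5:18 = 213 minutes
Angular displacement: 213 x 0.5 = 106.5 degrees

Final answer: 106.5 degrees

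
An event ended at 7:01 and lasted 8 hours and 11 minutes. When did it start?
Starting time: 7:01 = 421 total minutes past 12:00
Subtracting: 8 hours and 11 minutes = 491 minutes
421 - 491 = -70 (negative, add 12 hours = 720) = 650 minutes
= 10 hours and 50 minutes past 12:00 = 10:50

Final answer: 10:50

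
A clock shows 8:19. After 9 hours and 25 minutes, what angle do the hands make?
First find the time 9 hours and 25 minutes after 8:19.
Total minutes: 8 x 60 + 19 + 9 x 60 + 25 = 1064.
1064 mod 720 = 344 minutes = 5:44.
Now compute the angle at 5:44:
Hour hand: 5 x 30 + 44 x 0.5 = 172 degrees
Minute hand: 44 x 6 = 264 degrees
Difference: |172 - 264| = 92 degrees
The angle is 92 degrees

Final answer: 92 degrees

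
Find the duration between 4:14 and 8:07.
From 4:14 to 8:07:
(8 x 60 + 7) - (4 x 60 + 14) = 487 - 254 = 233 minutes
= 3 hours and 53 minutes

Final answer: 3 hours and 53 minutes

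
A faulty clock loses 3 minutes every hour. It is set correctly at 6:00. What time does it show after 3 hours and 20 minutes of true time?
For every 60 true minutes, the faulty clock advances 60 - 3 = 57 minutes.
True elapsed: 3 hours and 20 minutes = 200 minutes.
Faulty clock advances: 200 x 57/60 = 190 minutes (drift: 10 minutes behind).
Shown time: 6:00 + 190 minutes = 9:10.

Final answer: 9:10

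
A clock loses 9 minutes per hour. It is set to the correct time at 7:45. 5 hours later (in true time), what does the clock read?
For every 60 true minutes, the faulty clock advances 60 - 9 = 51 minutes.
True elapsed: 5 hours = 300 minutes.
Faulty clock advances: 300 x 51/60 = 255 minutes (drift: 45 minutes behind).
Shown time: 7:45 + 255 minutes = 12:00.

Final answer: 12:00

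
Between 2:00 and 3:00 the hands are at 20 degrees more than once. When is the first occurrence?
At t minutes past 2:00, the hour hand is at 30 x 2 + 0.5t degrees and the minute hand is at 6t degrees.
The smaller angle between them is 20 degrees when |30H - 5.5t| = 20 or |30H - 5.5t| = 340.
With H = 2, solve 30 x 2 - 5.5t = +/- target for each target:
  t = (30 x 2 - 20) / 5.5 = 7.27
  t = (30 x 2 + 20) / 5.5 = 14.55
  t = (30 x 2 - 340) / 5.5 = -50.91 (outside (0, 60))
  t = (30 x 2 + 340) / 5.5 = 72.73 (outside (0, 60))
Valid solutions in (0, 60): {7.27, 14.55} minutes.
The first occurrence is t = 7.27 minutes.
The hands form a 20-degree angle at 7.27 minutes past 2:00.

Final answer: 7.27 minutes past 2:00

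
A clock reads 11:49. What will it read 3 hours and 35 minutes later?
Starting time: 11:49
Adding 35 minutes to 49 minutes: 49 + 35 = 84 minutes = 1 hour and 24 minutes
Adding 3 hours: 11 + 3 + 1 (carry) = 15 - 12 = 3
Final time: 3:24

Final answer: 3:24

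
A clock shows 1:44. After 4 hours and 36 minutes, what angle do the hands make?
First find the time 4 hours and 36 minutes after 1:44.
Total minutes: 1 x 60 + 44 + 4 x 60 + 36 = 380.
380 mod 720 = 380 minutes = 6:20.
Now compute the angle at 6:20:
Hour hand: 6 x 30 + 20 x 0.5 = 190 degrees
Minute hand: 20 x 6 = 120 degrees
Difference: |190 - 120| = 70 degrees
The angle is 70 degrees

Final answer: 70 degrees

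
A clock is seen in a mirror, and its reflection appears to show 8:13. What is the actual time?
Reflection across the vertical (12-6) axis maps a hand at angle A degrees to (360 - A) degrees, which sends a reading of T minutes past 12:00 to (720 - T) minutes past 12:00.
Mirror reads 8:13 = 493 minutes past 12:00.
Actual time: (720 - 493) mod 720 = 227 minutes = 3:47.

Final answer: 3:47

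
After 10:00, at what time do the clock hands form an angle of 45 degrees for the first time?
At t minutes past 10:00, the hour hand is at 30 x 10 + 0.5t degrees and the minute hand is at 6t degrees.
The smaller angle between them is 45 degrees when |30H - 5.5t| = 45 or |30H - 5.5t| = 315.
With H = 10, solve 30 x 10 - 5.5t = +/- target for each target:
  t = (30 x 10 - 45) / 5.5 = 46.36
  t = (30 x 10 + 45) / 5.5 = 62.73 (outside (0, 60))
  t = (30 x 10 - 315) / 5.5 = -2.73 (outside (0, 60))
  t = (30 x 10 + 315) / 5.5 = 111.82 (outside (0, 60))
Valid solutions in (0, 60): {46.36} minutes.
The first occurrence is t = 46.36 minutes.
The hands form a 45-degree angle at 46.36 minutes past 10:00.

Final answer: 46.36 minutes past 10:00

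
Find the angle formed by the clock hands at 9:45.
Hour hand position: 9 x 30 + 45 x 0.5 = 292.5 degrees
Minute hand position: 45 x 6 = 270 degrees
Difference: |292.5 - 270| = 22.5 degrees
The angle between the hands is 22.5 degrees

Final answer: 22.5 degrees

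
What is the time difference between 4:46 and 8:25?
From 4:46 to 8:25:
(8 x 60 + 25) - (4 x 60 + 46) = 505 - 286 = 219 minutes
= 3 hours and 39 minutes

Final answer: 3 hours and 39 minutes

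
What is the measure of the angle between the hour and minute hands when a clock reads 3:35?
Hour hand position: 3 x 30 + 35 x 0.5 = 107.5 degrees
Minute hand position: 35 x 6 = 210 degrees
Difference: |107.5 - 210| = 102.5 degrees
The angle between the hands is 102.5 degrees

Final answer: 102.5 degrees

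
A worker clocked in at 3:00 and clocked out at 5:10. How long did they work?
From 3:00 to 5:10:
(5 x 60 + 10) - (3 x 60 + 0) = 310 - 180 = 130 minutes
= 2 hours and 10 minutes

Final answer: 2 hours and 10 minutes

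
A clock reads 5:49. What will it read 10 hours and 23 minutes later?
Starting time: 5:49
Adding 23 minutes to 49 minutes: 49 + 23 = 72 minutes = 1 hour and 12 minutes
Adding 10 hours: 5 + 10 + 1 (carry) = 16 - 12 = 4
Final time: 4:12

Final answer: 4:12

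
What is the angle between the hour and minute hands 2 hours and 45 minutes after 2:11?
First find the time 2 hours and 45 minutes after 2:11.
Total minutes: 2 x 60 + 11 + 2 x 60 + 45 = 296.
296 mod 720 = 296 minutes = 4:56.
Now compute the angle at 4:56:
Hour hand: 4 x 30 + 56 x 0.5 = 148 degrees
Minute hand: 56 x 6 = 336 degrees
Difference: |148 - 336| = 188 degrees
Smaller angle: 360 - 188 = 172 degrees

Final answer: 172 degrees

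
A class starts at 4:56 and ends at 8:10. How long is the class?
From 4:56 to 8:10:
(8 x 60 + 10) - (4 x 60 + 56) = 490 - 296 = 194 minutes
= 3 hours and 14 minutes

Final answer: 3 hours and 14 minutes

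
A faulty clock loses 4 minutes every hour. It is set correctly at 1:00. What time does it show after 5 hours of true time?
For every 60 true minutes, the faulty clock advances 60 - 4 = 56 minutes.
True elapsed: 5 hours = 300 minutes.
Faulty clock advances: 300 x 56/60 = 280 minutes (drift: 20 minutes behind).
Shown time: 1:00 + 280 minutes = 5:40.

Final answer: 5:40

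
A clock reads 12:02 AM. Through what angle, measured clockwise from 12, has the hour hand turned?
The hour hand moves 30 degrees per hour and 0.5 degrees per minute.
At 12:02: (0) x 30 + 2 x 0.5 = 0 + 1 = 1 degrees

Final answer: 1 degrees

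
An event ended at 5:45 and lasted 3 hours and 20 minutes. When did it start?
Starting time: 5:45 = 345 total minutes past 12:00
Subtracting: 3 hours and 20 minutes = 200 minutes
345 - 200 = 145 minutes
= 2 hours and 25 minutes past 12:00 = 2:25

Final answer: 2:25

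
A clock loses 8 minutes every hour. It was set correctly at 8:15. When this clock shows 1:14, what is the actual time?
For every 60 true minutes, the faulty clock advances 52 minutes, so 1 faulty-clock minute corresponds to 60/52 true minutes.
From 8:15 to 1:14 on the faulty dial is 299 minutes.
True elapsed: 299 x 60/52 = 345 minutes = 5 hours and 45 minutes.
True time: 8:15 + 5 hours and 45 minutes = 2:00.

Final answer: 2:00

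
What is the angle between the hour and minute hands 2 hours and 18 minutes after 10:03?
First find the time 2 hours and 18 minutes after 10:03.
Total minutes: 10 x 60 + 3 + 2 x 60 + 18 = 741.
741 mod 720 = 21 minutes = 12:21.
Now compute the angle at 12:21:
Hour hand: 0 x 30 + 21 x 0.5 = 10.5 degrees
Minute hand: 21 x 6 = 126 degrees
Difference: |10.5 - 126| = 115.5 degrees
The angle is 115.5 degrees

Final answer: 115.5 degrees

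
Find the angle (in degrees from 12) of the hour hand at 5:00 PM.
The hour hand moves 30 degrees per hour and 0.5 degrees per minute.
At 5:00: (5) x 30 + 0 x 0.5 = 150 + 0 = 150 degrees

Final answer: 150 degrees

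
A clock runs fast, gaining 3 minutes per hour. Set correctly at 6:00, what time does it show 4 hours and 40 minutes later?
For every 60 true minutes, the faulty clock advances 60 + 3 = 63 minutes.
True elapsed: 4 hours and 40 minutes = 280 minutes.
Faulty clock advances: 280 x 63/60 = 294 minutes (drift: 14 minutes ahead).
Shown time: 6:00 + 294 minutes = 10:54.

Final answer: 10:54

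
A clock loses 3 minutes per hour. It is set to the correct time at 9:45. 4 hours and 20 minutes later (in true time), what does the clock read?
For every 60 true minutes, the faulty clock advances 60 - 3 = 57 minutes.
True elapsed: 4 hours and 20 minutes = 260 minutes.
Faulty clock advances: 260 x 57/60 = 247 minutes (drift: 13 minutes behind).
Shown time: 9:45 + 247 minutes = 1:52.

Final answer: 1:52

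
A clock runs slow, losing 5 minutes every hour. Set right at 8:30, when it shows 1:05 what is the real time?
For every 60 true minutes, the faulty clock advances 55 minutes, so 1 faulty-clock minute corresponds to 60/55 true minutes.
From 8:30 to 1:05 on the faulty dial is 275 minutes.
True elapsed: 275 x 60/55 = 300 minutes = 5 hours.
True time: 8:30 + 5 hours = 1:30.

Final answer: 1:30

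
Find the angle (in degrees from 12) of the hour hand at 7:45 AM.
The hour hand moves 30 degrees per hour and 0.5 degrees per minute.
At 7:45: (7) x 30 + 45 x 0.5 = 210 + 22.5 = 232.5 degrees

Final answer: 232.5 degrees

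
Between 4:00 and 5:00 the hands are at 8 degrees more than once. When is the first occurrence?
At t minutes past 4:00, the hour hand is at 30 x 4 + 0.5t degrees and the minute hand is at 6t degrees.
The smaller angle between them is 8 degrees when |30H - 5.5t| = 8 or |30H - 5.5t| = 352.
With H = 4, solve 30 x 4 - 5.5t = +/- target for each target:
  t = (30 x 4 - 8) / 5.5 = 20.36
  t = (30 x 4 + 8) / 5.5 = 23.27
  t = (30 x 4 - 352) / 5.5 = -42.18 (outside (0, 60))
  t = (30 x 4 + 352) / 5.5 = 85.82 (outside (0, 60))
Valid solutions in (0, 60): {20.36, 23.27} minutes.
The first occurrence is t = 20.36 minutes.
The hands form a 8-degree angle at 20.36 minutes past 4:00.

Final answer: 20.36 minutes past 4:00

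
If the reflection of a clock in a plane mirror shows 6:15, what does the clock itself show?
Reflection across the vertical (12-6) axis maps a hand at angle A degrees to (360 - A) degrees, which sends a reading of T minutes past 12:00 to (720 - T) minutes past 12:00.
Mirror reads 6:15 = 375 minutes past 12:00.
Actual time: (720 - 375) mod 720 = 345 minutes = 5:45.

Final answer: 5:45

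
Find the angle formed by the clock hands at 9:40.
Hour hand position: 9 x 30 + 40 x 0.5 = 290 degrees
Minute hand position: 40 x 6 = 240 degrees
Difference: |290 - 240| = 50 degrees
The angle between the hands is 50 degrees

Final answer: 50 degrees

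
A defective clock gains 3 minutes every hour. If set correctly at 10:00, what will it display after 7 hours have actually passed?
For every 60 true minutes, the faulty clock advances 60 + 3 = 63 minutes.
True elapsed: 7 hours = 420 minutes.
Faulty clock advances: 420 x 63/60 = 441 minutes (drift: 21 minutes ahead).
Shown time: 10:00 + 441 minutes = 5:21.

Final answer: 5:21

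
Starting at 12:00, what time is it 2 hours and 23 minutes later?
Starting time: 12:00
Adding 23 minutes to 0 minutes: 0 + 23 = 23 minutes
Adding 2 hours: 12 + 2 = 14 - 12 = 2
Final time: 2:23

Final answer: 2:23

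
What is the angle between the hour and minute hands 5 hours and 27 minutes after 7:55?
First find the time 5 hours and 27 minutes after 7:55.
Total minutes: 7 x 60 + 55 + 5 x 60 + 27 = 802.
802 mod 720 = 82 minutes = 1:22.
Now compute the angle at 1:22:
Hour hand: 1 x 30 + 22 x 0.5 = 41 degrees
Minute hand: 22 x 6 = 132 degrees
Difference: |41 - 132| = 91 degrees
The angle is 91 degrees

Final answer: 91 degrees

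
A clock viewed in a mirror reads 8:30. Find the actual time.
Reflection across the vertical (12-6) axis maps a hand at angle A degrees to (360 - A) degrees, which sends a reading of T minutes past 12:00 to (720 - T) minutes past 12:00.
Mirror reads 8:30 = 510 minutes past 12:00.
Actual time: (720 - 510) mod 720 = 210 minutes = 3:30.

Final answer: 3:30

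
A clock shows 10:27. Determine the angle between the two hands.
Hour hand position: 10 x 30 + 27 x 0.5 = 313.5 degrees
Minute hand position: 27 x 6 = 162 degrees
Difference: |313.5 - 162| = 151.5 degrees
The angle between the hands is 151.5 degrees

Final answer: 151.5 degrees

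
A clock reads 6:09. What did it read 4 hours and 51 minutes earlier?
Starting time: 6:09 = 369 total minutes past 12:00
Subtracting: 4 hours and 51 minutes = 291 minutes
369 - 291 = 78 minutes
= 1 hour and 18 minutes past 12:00 = 1:18

Final answer: 1:18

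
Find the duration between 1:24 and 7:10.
From 1:24 to 7:10:
(7 x 60 + 10) - (1 x 60 + 24) = 430 - 84 = 346 minutes
= 5 hours and 46 minutes

Final answer: 5 hours and 46 minutes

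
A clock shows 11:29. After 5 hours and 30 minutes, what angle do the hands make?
First find the time 5 hours and 30 minutes after 11:29.
Total minutes: 11 x 60 + 29 + 5 x 60 + 30 = 1019.
1019 mod 720 = 299 minutes = 4:59.
Now compute the angle at 4:59:
Hour hand: 4 x 30 + 59 x 0.5 = 149.5 degrees
Minute hand: 59 x 6 = 354 degrees
Difference: |149.5 - 354| = 204.5 degrees
Smaller angle: 360 - 204.5 = 155.5 degrees

Final answer: 155.5 degrees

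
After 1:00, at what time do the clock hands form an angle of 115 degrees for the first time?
At t minutes past 1:00, the hour hand is at 30 x 1 + 0.5t degrees and the minute hand is at 6t degrees.
The smaller angle between them is 115 degrees when |30H - 5.5t| = 115 or |30H - 5.5t| = 245.
With H = 1, solve 30 x 1 - 5.5t = +/- target for each target:
  t = (30 x 1 - 115) / 5.5 = -15.45 (outside (0, 60))
  t = (30 x 1 + 115) / 5.5 = 26.36
  t = (30 x 1 - 245) / 5.5 = -39.09 (outside (0, 60))
  t = (30 x 1 + 245) / 5.5 = 50
Valid solutions in (0, 60): {26.36, 50} minutes.
The first occurrence is t = 26.36 minutes.
The hands form a 115-degree angle at 26.36 minutes past 1:00.

Final answer: 26.36 minutes past 1:00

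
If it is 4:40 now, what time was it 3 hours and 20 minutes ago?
Starting time: 4:40 = 280 total minutes past 12:00
Subtracting: 3 hours and 20 minutes = 200 minutes
280 - 200 = 80 minutes
= 1 hour and 20 minutes past 12:00 = 1:20

Final answer: 1:20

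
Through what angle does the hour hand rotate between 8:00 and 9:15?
The hour hand moves 0.5 degrees per minute.
Time elapsed: 9:15 - 8:00 = 75 minutes
Angular displacement: 75 x 0.5 = 37.5 degrees

Final answer: 37.5 degrees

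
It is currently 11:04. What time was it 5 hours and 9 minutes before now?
Starting time: 11:04 = 664 total minutes past 12:00
Subtracting: 5 hours and 9 minutes = 309 minutes
664 - 309 = 355 minutes
= 5 hours and 55 minutes past 12:00 = 5:55

Final answer: 5:55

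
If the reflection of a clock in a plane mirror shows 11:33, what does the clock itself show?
Reflection across the vertical (12-6) axis maps a hand at angle A degrees to (360 - A) degrees, which sends a reading of T minutes past 12:00 to (720 - T) minutes past 12:00.
Mirror reads 11:33 = 693 minutes past 12:00.
Actual time: (720 - 693) mod 720 = 27 minutes = 12:27.

Final answer: 12:27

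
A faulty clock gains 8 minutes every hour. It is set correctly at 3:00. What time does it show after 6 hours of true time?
For every 60 true minutes, the faulty clock advances 60 + 8 = 68 minutes.
True elapsed: 6 hours = 360 minutes.
Faulty clock advances: 360 x 68/60 = 408 minutes (drift: 48 minutes ahead).
Shown time: 3:00 + 408 minutes = 9:48.

Final answer: 9:48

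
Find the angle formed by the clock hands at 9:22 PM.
Hour hand position: 9 x 30 + 22 x 0.5 = 281 degrees
Minute hand position: 22 x 6 = 132 degrees
Difference: |281 - 132| = 149 degrees
The angle between the hands is 149 degrees

Final answer: 149 degrees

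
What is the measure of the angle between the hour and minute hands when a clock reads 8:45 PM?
Hour hand position: 8 x 30 + 45 x 0.5 = 262.5 degrees
Minute hand position: 45 x 6 = 270 degrees
Difference: |262.5 - 270| = 7.5 degrees
The angle between the hands is 7.5 degrees

Final answer: 7.5 degrees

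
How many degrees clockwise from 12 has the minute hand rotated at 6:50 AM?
The minute hand moves 6 degrees per minute.
At 6:50: 50 x 6 = 300 degrees

Final answer: 300 degrees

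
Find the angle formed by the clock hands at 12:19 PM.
Hour hand position: 0 x 30 + 19 x 0.5 = 9.5 degrees
Minute hand position: 19 x 6 = 114 degrees
Difference: |9.5 - 114| = 104.5 degrees
The angle between the hands is 104.5 degrees

Final answer: 104.5 degrees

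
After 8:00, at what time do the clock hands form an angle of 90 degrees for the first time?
At t minutes past 8:00, the hour hand is at 30 x 8 + 0.5t degrees and the minute hand is at 6t degrees.
The smaller angle between them is 90 degrees when |30H - 5.5t| = 90 or |30H - 5.5t| = 270.
With H = 8, solve 30 x 8 - 5.5t = +/- target for each target:
  t = (30 x 8 - 90) / 5.5 = 27.27
  t = (30 x 8 + 90) / 5.5 = 60 (outside (0, 60))
  t = (30 x 8 - 270) / 5.5 = -5.45 (outside (0, 60))
  t = (30 x 8 + 270) / 5.5 = 92.73 (outside (0, 60))
Valid solutions in (0, 60): {27.27} minutes.
The first occurrence is t = 27.27 minutes.
The hands form a 90-degree angle at 27.27 minutes past 8:00.

Final answer: 27.27 minutes past 8:00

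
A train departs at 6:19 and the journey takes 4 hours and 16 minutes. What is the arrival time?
Starting time: 6:19
Adding 16 minutes to 19 minutes: 19 + 16 = 35 minutes
Adding 4 hours: 6 + 4 = 10
Final time: 10:35

Final answer: 10:35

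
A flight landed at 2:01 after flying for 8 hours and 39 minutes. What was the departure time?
Starting time: 2:01 = 121 total minutes past 12:00
Subtracting: 8 hours and 39 minutes = 519 minutes
121 - 519 = -398 (negative, add 12 hours = 720) = 322 minutes
= 5 hours and 22 minutes past 12:00 = 5:22

Final answer: 5:22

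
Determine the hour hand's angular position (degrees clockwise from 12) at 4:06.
The hour hand moves 30 degrees per hour and 0.5 degrees per minute.
At 4:06: (4) x 30 + 6 x 0.5 = 120 + 3 = 123 degrees

Final answer: 123 degrees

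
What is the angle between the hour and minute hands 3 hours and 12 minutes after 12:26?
First find the time 3 hours and 12 minutes after 12:26.
Total minutes: 12 x 60 + 26 + 3 x 60 + 12 = 938.
938 mod 720 = 218 minutes = 3:38.
Now compute the angle at 3:38:
Hour hand: 3 x 30 + 38 x 0.5 = 109 degrees
Minute hand: 38 x 6 = 228 degrees
Difference: |109 - 228| = 119 degrees
The angle is 119 degrees

Final answer: 119 degrees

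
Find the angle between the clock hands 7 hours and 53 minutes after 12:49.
First find the time 7 hours and 53 minutes after 12:49.
Total minutes: 12 x 60 + 49 + 7 x 60 + 53 = 1242.
1242 mod 720 = 522 minutes = 8:42.
Now compute the angle at 8:42:
Hour hand: 8 x 30 + 42 x 0.5 = 261 degrees
Minute hand: 42 x 6 = 252 degrees
Difference: |261 - 252| = 9 degrees
The angle is 9 degrees

Final answer: 9 degrees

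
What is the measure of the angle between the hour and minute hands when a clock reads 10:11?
Hour hand position: 10 x 30 + 11 x 0.5 = 305.5 degrees
Minute hand position: 11 x 6 = 66 degrees
Difference: |305.5 - 66| = 239.5 degrees
Since 239.5 > 180, the smaller angle is 360 - 239.5 = 120.5 degrees

Final answer: 120.5 degrees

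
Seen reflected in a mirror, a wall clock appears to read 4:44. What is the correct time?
Reflection across the vertical (12-6) axis maps a hand at angle A degrees to (360 - A) degrees, which sends a reading of T minutes past 12:00 to (720 - T) minutes past 12:00.
Mirror reads 4:44 = 284 minutes past 12:00.
Actual time: (720 - 284) mod 720 = 436 minutes = 7:16.

Final answer: 7:16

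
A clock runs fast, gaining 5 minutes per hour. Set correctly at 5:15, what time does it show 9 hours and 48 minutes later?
For every 60 true minutes, the faulty clock advances 60 + 5 = 65 minutes.
True elapsed: 9 hours and 48 minutes = 588 minutes.
Faulty clock advances: 588 x 65/60 = 637 minutes (drift: 49 minutes ahead).
Shown time: 5:15 + 637 minutes = 3:52.

Final answer: 3:52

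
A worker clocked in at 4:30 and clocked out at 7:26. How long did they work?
From 4:30 to 7:26:
(7 x 60 + 26) - (4 x 60 + 30) = 446 - 270 = 176 minutes
= 2 hours and 56 minutes

Final answer: 2 hours and 56 minutes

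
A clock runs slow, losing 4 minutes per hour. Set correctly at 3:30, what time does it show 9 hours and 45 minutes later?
For every 60 true minutes, the faulty clock advances 60 - 4 = 56 minutes.
True elapsed: 9 hours and 45 minutes = 585 minutes.
Faulty clock advances: 585 x 56/60 = 546 minutes (drift: 39 minutes behind).
Shown time: 3:30 + 546 minutes = 12:36.

Final answer: 12:36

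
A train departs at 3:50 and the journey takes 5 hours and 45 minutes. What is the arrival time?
Starting time: 3:50
Adding 45 minutes to 50 minutes: 50 + 45 = 95 minutes = 1 hour and 35 minutes
Adding 5 hours: 3 + 5 + 1 (carry) = 9
Final time: 9:35

Final answer: 9:35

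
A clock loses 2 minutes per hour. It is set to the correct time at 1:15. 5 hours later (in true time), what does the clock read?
For every 60 true minutes, the faulty clock advances 60 - 2 = 58 minutes.
True elapsed: 5 hours = 300 minutes.
Faulty clock advances: 300 x 58/60 = 290 minutes (drift: 10 minutes behind).
Shown time: 1:15 + 290 minutes = 6:05.

Final answer: 6:05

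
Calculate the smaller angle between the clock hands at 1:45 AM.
Hour hand position: 1 x 30 + 45 x 0.5 = 52.5 degrees
Minute hand position: 45 x 6 = 270 degrees
Difference: |52.5 - 270| = 217.5 degrees
Since 217.5 > 180, the smaller angle is 360 - 217.5 = 142.5 degrees

Final answer: 142.5 degrees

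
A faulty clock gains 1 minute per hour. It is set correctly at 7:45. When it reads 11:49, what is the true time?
For every 60 true minutes, the faulty clock advances 61 minutes, so 1 faulty-clock minute corresponds to 60/61 true minutes.
From 7:45 to 11:49 on the faulty dial is 244 minutes.
True elapsed: 244 x 60/61 = 240 minutes = 4 hours.
True time: 7:45 + 4 hours = 11:45.

Final answer: 11:45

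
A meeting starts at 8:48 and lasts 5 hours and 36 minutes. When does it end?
Starting time: 8:48
Adding 36 minutes to 48 minutes: 48 + 36 = 84 minutes = 1 hour and 24 minutes
Adding 5 hours: 8 + 5 + 1 (carry) = 14 - 12 = 2
Final time: 2:24

Final answer: 2:24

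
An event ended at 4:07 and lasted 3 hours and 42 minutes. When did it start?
Starting time: 4:07 = 247 total minutes past 12:00
Subtracting: 3 hours and 42 minutes = 222 minutes
247 - 222 = 25 minutes
= 25 minutes past 12:00 = 12:25

Final answer: 12:25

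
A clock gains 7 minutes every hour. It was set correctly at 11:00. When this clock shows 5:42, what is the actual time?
For every 60 true minutes, the faulty clock advances 67 minutes, so 1 faulty-clock minute corresponds to 60/67 true minutes.
From 11:00 to 5:42 on the faulty dial is 402 minutes.
True elapsed: 402 x 60/67 = 360 minutes = 6 hours.
True time: 11:00 + 6 hours = 5:00.

Final answer: 5:00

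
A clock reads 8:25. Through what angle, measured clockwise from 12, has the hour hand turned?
The hour hand moves 30 degrees per hour and 0.5 degrees per minute.
At 8:25: (8) x 30 + 25 x 0.5 = 240 + 12.5 = 252.5 degrees

Final answer: 252.5 degrees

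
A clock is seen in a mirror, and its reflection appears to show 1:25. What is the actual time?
Reflection across the vertical (12-6) axis maps a hand at angle A degrees to (360 - A) degrees, which sends a reading of T minutes past 12:00 to (720 - T) minutes past 12:00.
Mirror reads 1:25 = 85 minutes past 12:00.
Actual time: (720 - 85) mod 720 = 635 minutes = 10:35.

Final answer: 10:35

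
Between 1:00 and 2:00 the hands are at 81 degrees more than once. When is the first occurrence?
At t minutes past 1:00, the hour hand is at 30 x 1 + 0.5t degrees and the minute hand is at 6t degrees.
The smaller angle between them is 81 degrees when |30H - 5.5t| = 81 or |30H - 5.5t| = 279.
With H = 1, solve 30 x 1 - 5.5t = +/- target for each target:
  t = (30 x 1 - 81) / 5.5 = -9.27 (outside (0, 60))
  t = (30 x 1 + 81) / 5.5 = 20.18
  t = (30 x 1 - 279) / 5.5 = -45.27 (outside (0, 60))
  t = (30 x 1 + 279) / 5.5 = 56.18
Valid solutions in (0, 60): {20.18, 56.18} minutes.
The first occurrence is t = 20.18 minutes.
The hands form a 81-degree angle at 20.18 minutes past 1:00.

Final answer: 20.18 minutes past 1:00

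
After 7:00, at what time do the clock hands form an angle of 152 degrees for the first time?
At t minutes past 7:00, the hour hand is at 30 x 7 + 0.5t degrees and the minute hand is at 6t degrees.
The smaller angle between them is 152 degrees when |30H - 5.5t| = 152 or |30H - 5.5t| = 208.
With H = 7, solve 30 x 7 - 5.5t = +/- target for each target:
  t = (30 x 7 - 152) / 5.5 = 10.55
  t = (30 x 7 + 152) / 5.5 = 65.82 (outside (0, 60))
  t = (30 x 7 - 208) / 5.5 = 0.36
  t = (30 x 7 + 208) / 5.5 = 76 (outside (0, 60))
Valid solutions in (0, 60): {0.36, 10.55} minutes.
The first occurrence is t = 0.36 minutes.
The hands form a 152-degree angle at 0.36 minutes past 7:00.

Final answer: 0.36 minutes past 7:00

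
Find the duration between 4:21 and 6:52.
From 4:21 to 6:52:
(6 x 60 + 52) - (4 x 60 + 21) = 412 - 261 = 151 minutes
= 2 hours and 31 minutes

Final answer: 2 hours and 31 minutes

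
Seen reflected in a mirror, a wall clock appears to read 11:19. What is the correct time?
Reflection across the vertical (12-6) axis maps a hand at angle A degrees to (360 - A) degrees, which sends a reading of T minutes past 12:00 to (720 - T) minutes past 12:00.
Mirror reads 11:19 = 679 minutes past 12:00.
Actual time: (720 - 679) mod 720 = 41 minutes = 12:41.

Final answer: 12:41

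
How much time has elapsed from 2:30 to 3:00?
From 2:30 to 3:00:
(3 x 60 + 0) - (2 x 60 + 30) = 180 - 150 = 30 minutes
= 30 minutes

Final answer: 30 minutes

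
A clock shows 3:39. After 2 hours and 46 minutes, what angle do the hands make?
First find the time 2 hours and 46 minutes after 3:39.
Total minutes: 3 x 60 + 39 + 2 x 60 + 46 = 385.
385 mod 720 = 385 minutes = 6:25.
Now compute the angle at 6:25:
Hour hand: 6 x 30 + 25 x 0.5 = 192.5 degrees
Minute hand: 25 x 6 = 150 degrees
Difference: |192.5 - 150| = 42.5 degrees
The angle is 42.5 degrees

Final answer: 42.5 degrees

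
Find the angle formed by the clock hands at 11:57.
Hour hand position: 11 x 30 + 57 x 0.5 = 358.5 degrees
Minute hand position: 57 x 6 = 342 degrees
Difference: |358.5 - 342| = 16.5 degrees
The angle between the hands is 16.5 degrees

Final answer: 16.5 degrees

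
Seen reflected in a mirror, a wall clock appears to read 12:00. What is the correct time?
Reflection across the vertical (12-6) axis maps a hand at angle A degrees to (360 - A) degrees, which sends a reading of T minutes past 12:00 to (720 - T) minutes past 12:00.
Mirror reads 12:00 = 0 minutes past 12:00.
Actual time: (720 - 0) mod 720 = 0 minutes = 12:00.

Final answer: 12:00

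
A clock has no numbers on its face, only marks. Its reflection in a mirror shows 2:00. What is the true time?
Reflection across the vertical (12-6) axis maps a hand at angle A degrees to (360 - A) degrees, which sends a reading of T minutes past 12:00 to (720 - T) minutes past 12:00.
Mirror reads 2:00 = 120 minutes past 12:00.
Actual time: (720 - 120) mod 720 = 600 minutes = 10:00.

Final answer: 10:00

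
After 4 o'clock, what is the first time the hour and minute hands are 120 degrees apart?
At t minutes past 4:00, the hour hand is at 30 x 4 + 0.5t degrees and the minute hand is at 6t degrees.
The smaller angle between them is 120 degrees when |30H - 5.5t| = 120 or |30H - 5.5t| = 240.
With H = 4, solve 30 x 4 - 5.5t = +/- target for each target:
  t = (30 x 4 - 120) / 5.5 = 0 (outside (0, 60))
  t = (30 x 4 + 120) / 5.5 = 43.64
  t = (30 x 4 - 240) / 5.5 = -21.82 (outside (0, 60))
  t = (30 x 4 + 240) / 5.5 = 65.45 (outside (0, 60))
Valid solutions in (0, 60): {43.64} minutes.
The first occurrence is t = 43.64 minutes.
The hands form a 120-degree angle at 43.64 minutes past 4:00.

Final answer: 43.64 minutes past 4:00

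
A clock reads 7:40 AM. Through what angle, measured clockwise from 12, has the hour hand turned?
The hour hand moves 30 degrees per hour and 0.5 degrees per minute.
At 7:40: (7) x 30 + 40 x 0.5 = 210 + 20 = 230 degrees

Final answer: 230 degrees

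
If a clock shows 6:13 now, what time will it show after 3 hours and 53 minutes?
Starting time: 6:13
Adding 53 minutes to 13 minutes: 13 + 53 = 66 minutes = 1 hour and 6 minutes
Adding 3 hours: 6 + 3 + 1 (carry) = 10
Final time: 10:06

Final answer: 10:06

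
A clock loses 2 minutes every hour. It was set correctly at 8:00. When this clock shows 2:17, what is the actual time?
For every 60 true minutes, the faulty clock advances 58 minutes, so 1 faulty-clock minute corresponds to 60/58 true minutes.
From 8:00 to 2:17 on the faulty dial is 377 minutes.
True elapsed: 377 x 60/58 = 390 minutes = 6 hours and 30 minutes.
True time: 8:00 + 6 hours and 30 minutes = 2:30.

Final answer: 2:30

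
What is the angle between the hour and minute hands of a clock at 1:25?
Hour hand position: 1 x 30 + 25 x 0.5 = 42.5 degrees
Minute hand position: 25 x 6 = 150 degrees
Difference: |42.5 - 150| = 107.5 degrees
The angle between the hands is 107.5 degrees

Final answer: 107.5 degrees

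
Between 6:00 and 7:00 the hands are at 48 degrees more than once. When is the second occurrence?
At t minutes past 6:00, the hour hand is at 30 x 6 + 0.5t degrees and the minute hand is at 6t degrees.
The smaller angle between them is 48 degrees when |30H - 5.5t| = 48 or |30H - 5.5t| = 312.
With H = 6, solve 30 x 6 - 5.5t = +/- target for each target:
  t = (30 x 6 - 48) / 5.5 = 24
  t = (30 x 6 + 48) / 5.5 = 41.45
  t = (30 x 6 - 312) / 5.5 = -24 (outside (0, 60))
  t = (30 x 6 + 312) / 5.5 = 89.45 (outside (0, 60))
Valid solutions in (0, 60): {24, 41.45} minutes.
The second occurrence is t = 41.45 minutes.
The hands form a 48-degree angle at 41.45 minutes past 6:00.

Final answer: 41.45 minutes past 6:00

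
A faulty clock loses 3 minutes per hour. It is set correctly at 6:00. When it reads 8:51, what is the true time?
For every 60 true minutes, the faulty clock advances 57 minutes, so 1 faulty-clock minute corresponds to 60/57 true minutes.
From 6:00 to 8:51 on the faulty dial is 171 minutes.
True elapsed: 171 x 60/57 = 180 minutes = 3 hours.
True time: 6:00 + 3 hours = 9:00.

Final answer: 9:00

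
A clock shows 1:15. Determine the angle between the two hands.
Hour hand position: 1 x 30 + 15 x 0.5 = 37.5 degrees
Minute hand position: 15 x 6 = 90 degrees
Difference: |37.5 - 90| = 52.5 degrees
The angle between the hands is 52.5 degrees

Final answer: 52.5 degrees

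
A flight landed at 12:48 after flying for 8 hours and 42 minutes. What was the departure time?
Starting time: 12:48 = 48 total minutes past 12:00
Subtracting: 8 hours and 42 minutes = 522 minutes
48 - 522 = -474 (negative, add 12 hours = 720) = 246 minutes
= 4 hours and 6 minutes past 12:00 = 4:06

Final answer: 4:06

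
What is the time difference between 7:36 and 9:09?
From 7:36 to 9:09:
(9 x 60 + 9) - (7 x 60 + 36) = 549 - 456 = 93 minutes
= 1 hour and 33 minutes

Final answer: 1 hour and 33 minutes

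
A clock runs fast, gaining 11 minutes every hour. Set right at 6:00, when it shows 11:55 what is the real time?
For every 60 true minutes, the faulty clock advances 71 minutes, so 1 faulty-clock minute corresponds to 60/71 true minutes.
From 6:00 to 11:55 on the faulty dial is 355 minutes.
True elapsed: 355 x 60/71 = 300 minutes = 5 hours.
True time: 6:00 + 5 hours = 11:00.

Final answer: 11:00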